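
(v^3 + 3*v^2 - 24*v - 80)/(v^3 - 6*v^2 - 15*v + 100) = (v + 4)/(v - 5)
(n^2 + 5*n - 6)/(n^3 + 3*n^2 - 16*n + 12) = 1/(n - 2)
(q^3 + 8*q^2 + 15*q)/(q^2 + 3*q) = q + 5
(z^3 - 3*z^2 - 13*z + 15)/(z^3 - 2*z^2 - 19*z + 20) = (z + 3)/(z + 4)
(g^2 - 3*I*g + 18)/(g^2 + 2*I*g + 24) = (g^2 - 3*I*g + 18)/(g^2 + 2*I*g + 24)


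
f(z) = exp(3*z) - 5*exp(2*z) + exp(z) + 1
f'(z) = 3*exp(3*z) - 10*exp(2*z) + exp(z)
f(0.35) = -4.79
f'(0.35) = -10.15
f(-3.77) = 1.02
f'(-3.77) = 0.02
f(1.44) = -8.66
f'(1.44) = 51.64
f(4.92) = 2477789.57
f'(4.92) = 7526940.27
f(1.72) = 24.81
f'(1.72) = 216.21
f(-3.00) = 1.04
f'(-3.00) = 0.03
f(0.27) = -4.02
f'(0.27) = -9.11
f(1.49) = -5.65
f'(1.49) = 69.63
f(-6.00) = 1.00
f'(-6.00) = 0.00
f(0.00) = -2.00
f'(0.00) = -6.00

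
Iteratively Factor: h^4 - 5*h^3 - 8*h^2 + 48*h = (h + 3)*(h^3 - 8*h^2 + 16*h) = (h - 4)*(h + 3)*(h^2 - 4*h) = (h - 4)^2*(h + 3)*(h)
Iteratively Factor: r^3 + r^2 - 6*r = (r - 2)*(r^2 + 3*r) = r*(r - 2)*(r + 3)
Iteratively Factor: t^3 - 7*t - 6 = (t - 3)*(t^2 + 3*t + 2) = (t - 3)*(t + 2)*(t + 1)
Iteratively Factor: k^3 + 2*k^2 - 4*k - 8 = (k + 2)*(k^2 - 4) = (k - 2)*(k + 2)*(k + 2)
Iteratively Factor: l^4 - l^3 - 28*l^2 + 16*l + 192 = (l - 4)*(l^3 + 3*l^2 - 16*l - 48) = (l - 4)*(l + 4)*(l^2 - l - 12) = (l - 4)^2*(l + 4)*(l + 3)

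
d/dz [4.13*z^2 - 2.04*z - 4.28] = 8.26*z - 2.04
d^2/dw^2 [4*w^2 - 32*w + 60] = 8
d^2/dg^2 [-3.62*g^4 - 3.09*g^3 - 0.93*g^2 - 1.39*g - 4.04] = -43.44*g^2 - 18.54*g - 1.86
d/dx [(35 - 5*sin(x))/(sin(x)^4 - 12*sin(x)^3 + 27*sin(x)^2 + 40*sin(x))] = 5*(3*sin(x)^4 - 52*sin(x)^3 + 279*sin(x)^2 - 378*sin(x) - 280)*cos(x)/((sin(x) - 8)^2*(sin(x) - 5)^2*(sin(x) + 1)^2*sin(x)^2)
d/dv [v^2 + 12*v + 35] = 2*v + 12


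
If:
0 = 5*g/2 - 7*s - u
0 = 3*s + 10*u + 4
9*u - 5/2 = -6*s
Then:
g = 791/165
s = 61/33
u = -21/22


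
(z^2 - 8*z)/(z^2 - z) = (z - 8)/(z - 1)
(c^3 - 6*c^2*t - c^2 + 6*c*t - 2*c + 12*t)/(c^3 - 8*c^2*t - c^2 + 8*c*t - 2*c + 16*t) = (-c + 6*t)/(-c + 8*t)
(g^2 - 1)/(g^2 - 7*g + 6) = (g + 1)/(g - 6)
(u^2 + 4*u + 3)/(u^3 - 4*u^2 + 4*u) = (u^2 + 4*u + 3)/(u*(u^2 - 4*u + 4))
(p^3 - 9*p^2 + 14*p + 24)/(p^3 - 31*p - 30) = (p - 4)/(p + 5)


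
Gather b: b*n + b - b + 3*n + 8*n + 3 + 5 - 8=b*n + 11*n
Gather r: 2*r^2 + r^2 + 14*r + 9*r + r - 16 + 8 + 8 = 3*r^2 + 24*r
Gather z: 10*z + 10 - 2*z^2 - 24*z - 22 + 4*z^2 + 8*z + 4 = 2*z^2 - 6*z - 8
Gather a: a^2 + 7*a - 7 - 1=a^2 + 7*a - 8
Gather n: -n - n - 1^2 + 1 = -2*n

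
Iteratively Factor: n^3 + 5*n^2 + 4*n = (n)*(n^2 + 5*n + 4) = n*(n + 1)*(n + 4)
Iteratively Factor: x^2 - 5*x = (x - 5)*(x)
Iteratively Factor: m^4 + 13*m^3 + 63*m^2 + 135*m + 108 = (m + 3)*(m^3 + 10*m^2 + 33*m + 36) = (m + 3)^2*(m^2 + 7*m + 12) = (m + 3)^3*(m + 4)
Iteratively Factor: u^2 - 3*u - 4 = (u + 1)*(u - 4)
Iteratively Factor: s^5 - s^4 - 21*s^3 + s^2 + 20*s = (s + 4)*(s^4 - 5*s^3 - s^2 + 5*s) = (s + 1)*(s + 4)*(s^3 - 6*s^2 + 5*s) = s*(s + 1)*(s + 4)*(s^2 - 6*s + 5) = s*(s - 5)*(s + 1)*(s + 4)*(s - 1)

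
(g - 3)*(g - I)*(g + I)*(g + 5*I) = g^4 - 3*g^3 + 5*I*g^3 + g^2 - 15*I*g^2 - 3*g + 5*I*g - 15*I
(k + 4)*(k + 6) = k^2 + 10*k + 24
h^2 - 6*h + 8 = (h - 4)*(h - 2)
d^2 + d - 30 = (d - 5)*(d + 6)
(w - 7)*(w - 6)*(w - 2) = w^3 - 15*w^2 + 68*w - 84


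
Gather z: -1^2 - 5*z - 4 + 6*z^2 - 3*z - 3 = 6*z^2 - 8*z - 8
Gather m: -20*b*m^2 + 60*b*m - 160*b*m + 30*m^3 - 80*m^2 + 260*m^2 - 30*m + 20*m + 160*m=30*m^3 + m^2*(180 - 20*b) + m*(150 - 100*b)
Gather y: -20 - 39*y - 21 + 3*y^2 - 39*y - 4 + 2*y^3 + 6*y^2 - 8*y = 2*y^3 + 9*y^2 - 86*y - 45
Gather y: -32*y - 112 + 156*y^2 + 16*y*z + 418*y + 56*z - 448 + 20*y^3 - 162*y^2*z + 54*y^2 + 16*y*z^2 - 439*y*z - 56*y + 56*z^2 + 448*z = 20*y^3 + y^2*(210 - 162*z) + y*(16*z^2 - 423*z + 330) + 56*z^2 + 504*z - 560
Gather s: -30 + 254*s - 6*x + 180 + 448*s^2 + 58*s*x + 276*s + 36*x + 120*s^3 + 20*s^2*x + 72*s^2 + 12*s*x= 120*s^3 + s^2*(20*x + 520) + s*(70*x + 530) + 30*x + 150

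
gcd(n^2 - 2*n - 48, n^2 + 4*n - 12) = n + 6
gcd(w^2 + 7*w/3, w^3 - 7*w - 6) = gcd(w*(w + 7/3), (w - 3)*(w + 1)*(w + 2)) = 1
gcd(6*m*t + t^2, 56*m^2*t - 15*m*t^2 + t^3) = t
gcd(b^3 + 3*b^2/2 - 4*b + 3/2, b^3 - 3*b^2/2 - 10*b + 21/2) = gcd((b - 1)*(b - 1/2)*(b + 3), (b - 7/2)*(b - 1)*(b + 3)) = b^2 + 2*b - 3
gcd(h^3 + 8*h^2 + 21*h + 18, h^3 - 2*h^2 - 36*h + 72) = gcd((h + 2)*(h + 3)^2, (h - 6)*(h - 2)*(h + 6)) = 1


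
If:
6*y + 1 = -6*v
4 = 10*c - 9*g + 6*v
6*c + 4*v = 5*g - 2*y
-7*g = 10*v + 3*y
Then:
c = -31/28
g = -41/42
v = 22/21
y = -17/14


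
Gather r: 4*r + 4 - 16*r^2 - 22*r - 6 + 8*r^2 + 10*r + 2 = -8*r^2 - 8*r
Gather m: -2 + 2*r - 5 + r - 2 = 3*r - 9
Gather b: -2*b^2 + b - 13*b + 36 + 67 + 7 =-2*b^2 - 12*b + 110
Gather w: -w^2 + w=-w^2 + w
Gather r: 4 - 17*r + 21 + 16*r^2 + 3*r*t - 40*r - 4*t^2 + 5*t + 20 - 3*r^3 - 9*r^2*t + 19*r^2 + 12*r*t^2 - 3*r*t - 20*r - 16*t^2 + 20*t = -3*r^3 + r^2*(35 - 9*t) + r*(12*t^2 - 77) - 20*t^2 + 25*t + 45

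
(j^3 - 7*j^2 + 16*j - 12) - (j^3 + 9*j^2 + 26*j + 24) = -16*j^2 - 10*j - 36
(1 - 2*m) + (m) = 1 - m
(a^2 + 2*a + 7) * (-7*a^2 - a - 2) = -7*a^4 - 15*a^3 - 53*a^2 - 11*a - 14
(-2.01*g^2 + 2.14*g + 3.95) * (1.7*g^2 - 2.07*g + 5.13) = -3.417*g^4 + 7.7987*g^3 - 8.0261*g^2 + 2.8017*g + 20.2635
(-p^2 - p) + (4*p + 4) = -p^2 + 3*p + 4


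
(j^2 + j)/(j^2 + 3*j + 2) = j/(j + 2)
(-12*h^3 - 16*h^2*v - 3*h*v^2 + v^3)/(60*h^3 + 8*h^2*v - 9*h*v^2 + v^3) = (h + v)/(-5*h + v)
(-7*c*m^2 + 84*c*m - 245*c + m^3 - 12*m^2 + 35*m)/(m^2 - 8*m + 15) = (-7*c*m + 49*c + m^2 - 7*m)/(m - 3)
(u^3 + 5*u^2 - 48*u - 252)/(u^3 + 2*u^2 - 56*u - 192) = (u^2 - u - 42)/(u^2 - 4*u - 32)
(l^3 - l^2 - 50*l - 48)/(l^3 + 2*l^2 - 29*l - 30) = (l - 8)/(l - 5)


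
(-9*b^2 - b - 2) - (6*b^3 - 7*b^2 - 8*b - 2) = -6*b^3 - 2*b^2 + 7*b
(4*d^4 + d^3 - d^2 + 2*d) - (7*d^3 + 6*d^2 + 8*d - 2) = 4*d^4 - 6*d^3 - 7*d^2 - 6*d + 2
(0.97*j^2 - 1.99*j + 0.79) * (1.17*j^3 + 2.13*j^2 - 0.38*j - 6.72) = 1.1349*j^5 - 0.2622*j^4 - 3.683*j^3 - 4.0795*j^2 + 13.0726*j - 5.3088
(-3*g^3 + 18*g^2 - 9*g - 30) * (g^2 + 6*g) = -3*g^5 + 99*g^3 - 84*g^2 - 180*g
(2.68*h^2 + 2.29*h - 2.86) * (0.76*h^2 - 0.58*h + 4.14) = 2.0368*h^4 + 0.186*h^3 + 7.5934*h^2 + 11.1394*h - 11.8404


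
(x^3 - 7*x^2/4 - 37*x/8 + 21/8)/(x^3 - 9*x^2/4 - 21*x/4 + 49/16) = 2*(x - 3)/(2*x - 7)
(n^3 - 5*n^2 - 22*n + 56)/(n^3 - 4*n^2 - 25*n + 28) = (n - 2)/(n - 1)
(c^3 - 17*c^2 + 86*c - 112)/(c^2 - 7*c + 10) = (c^2 - 15*c + 56)/(c - 5)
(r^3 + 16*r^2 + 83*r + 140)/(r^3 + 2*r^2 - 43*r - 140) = (r + 7)/(r - 7)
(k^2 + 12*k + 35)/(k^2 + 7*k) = (k + 5)/k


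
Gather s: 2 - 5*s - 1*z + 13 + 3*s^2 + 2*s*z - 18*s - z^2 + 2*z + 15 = 3*s^2 + s*(2*z - 23) - z^2 + z + 30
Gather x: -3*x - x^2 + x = -x^2 - 2*x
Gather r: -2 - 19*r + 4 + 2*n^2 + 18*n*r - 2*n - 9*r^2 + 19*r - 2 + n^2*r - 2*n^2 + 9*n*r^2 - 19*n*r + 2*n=r^2*(9*n - 9) + r*(n^2 - n)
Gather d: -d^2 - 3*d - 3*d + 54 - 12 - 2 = -d^2 - 6*d + 40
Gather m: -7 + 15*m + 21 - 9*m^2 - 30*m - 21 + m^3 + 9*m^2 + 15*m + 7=m^3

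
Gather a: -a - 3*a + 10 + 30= 40 - 4*a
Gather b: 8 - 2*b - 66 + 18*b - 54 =16*b - 112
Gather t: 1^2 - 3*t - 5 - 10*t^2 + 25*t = -10*t^2 + 22*t - 4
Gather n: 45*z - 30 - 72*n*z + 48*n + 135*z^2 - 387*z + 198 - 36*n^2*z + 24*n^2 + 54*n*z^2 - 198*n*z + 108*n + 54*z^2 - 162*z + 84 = n^2*(24 - 36*z) + n*(54*z^2 - 270*z + 156) + 189*z^2 - 504*z + 252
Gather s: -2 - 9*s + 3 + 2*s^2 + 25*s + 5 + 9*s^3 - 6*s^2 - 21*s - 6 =9*s^3 - 4*s^2 - 5*s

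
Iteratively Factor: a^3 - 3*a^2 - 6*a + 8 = (a - 4)*(a^2 + a - 2) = (a - 4)*(a - 1)*(a + 2)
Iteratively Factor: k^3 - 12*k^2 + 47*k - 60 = (k - 4)*(k^2 - 8*k + 15) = (k - 4)*(k - 3)*(k - 5)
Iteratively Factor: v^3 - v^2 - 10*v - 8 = (v - 4)*(v^2 + 3*v + 2) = (v - 4)*(v + 1)*(v + 2)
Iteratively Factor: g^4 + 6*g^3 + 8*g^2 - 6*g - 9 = (g + 3)*(g^3 + 3*g^2 - g - 3) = (g - 1)*(g + 3)*(g^2 + 4*g + 3) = (g - 1)*(g + 3)^2*(g + 1)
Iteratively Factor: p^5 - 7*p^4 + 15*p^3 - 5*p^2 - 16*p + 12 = (p - 2)*(p^4 - 5*p^3 + 5*p^2 + 5*p - 6) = (p - 2)*(p + 1)*(p^3 - 6*p^2 + 11*p - 6) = (p - 3)*(p - 2)*(p + 1)*(p^2 - 3*p + 2) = (p - 3)*(p - 2)*(p - 1)*(p + 1)*(p - 2)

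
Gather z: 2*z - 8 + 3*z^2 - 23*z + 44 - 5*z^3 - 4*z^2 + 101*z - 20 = -5*z^3 - z^2 + 80*z + 16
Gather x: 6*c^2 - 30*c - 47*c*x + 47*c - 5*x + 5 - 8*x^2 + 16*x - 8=6*c^2 + 17*c - 8*x^2 + x*(11 - 47*c) - 3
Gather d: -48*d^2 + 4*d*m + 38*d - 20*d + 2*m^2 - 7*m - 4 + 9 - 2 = -48*d^2 + d*(4*m + 18) + 2*m^2 - 7*m + 3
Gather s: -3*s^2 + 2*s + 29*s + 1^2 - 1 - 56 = -3*s^2 + 31*s - 56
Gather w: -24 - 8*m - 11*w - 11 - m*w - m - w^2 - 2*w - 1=-9*m - w^2 + w*(-m - 13) - 36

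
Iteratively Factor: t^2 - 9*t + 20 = (t - 4)*(t - 5)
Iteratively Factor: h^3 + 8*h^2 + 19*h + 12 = (h + 1)*(h^2 + 7*h + 12) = (h + 1)*(h + 4)*(h + 3)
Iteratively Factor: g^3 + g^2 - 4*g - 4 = (g + 2)*(g^2 - g - 2) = (g + 1)*(g + 2)*(g - 2)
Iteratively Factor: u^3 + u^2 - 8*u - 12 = (u + 2)*(u^2 - u - 6) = (u + 2)^2*(u - 3)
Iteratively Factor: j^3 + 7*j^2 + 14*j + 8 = (j + 4)*(j^2 + 3*j + 2) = (j + 1)*(j + 4)*(j + 2)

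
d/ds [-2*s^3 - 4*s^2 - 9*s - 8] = -6*s^2 - 8*s - 9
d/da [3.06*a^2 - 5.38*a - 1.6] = 6.12*a - 5.38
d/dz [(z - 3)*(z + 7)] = 2*z + 4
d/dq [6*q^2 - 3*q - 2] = 12*q - 3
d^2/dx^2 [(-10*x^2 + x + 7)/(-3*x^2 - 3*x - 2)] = 2*(-99*x^3 - 369*x^2 - 171*x + 25)/(27*x^6 + 81*x^5 + 135*x^4 + 135*x^3 + 90*x^2 + 36*x + 8)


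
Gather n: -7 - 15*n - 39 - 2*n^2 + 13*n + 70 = -2*n^2 - 2*n + 24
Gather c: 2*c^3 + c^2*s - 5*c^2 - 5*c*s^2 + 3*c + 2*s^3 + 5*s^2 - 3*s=2*c^3 + c^2*(s - 5) + c*(3 - 5*s^2) + 2*s^3 + 5*s^2 - 3*s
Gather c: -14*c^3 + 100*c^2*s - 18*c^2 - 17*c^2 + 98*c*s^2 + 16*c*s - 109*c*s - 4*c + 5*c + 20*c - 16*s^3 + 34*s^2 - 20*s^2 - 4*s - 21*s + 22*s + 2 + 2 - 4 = -14*c^3 + c^2*(100*s - 35) + c*(98*s^2 - 93*s + 21) - 16*s^3 + 14*s^2 - 3*s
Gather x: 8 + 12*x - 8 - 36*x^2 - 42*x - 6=-36*x^2 - 30*x - 6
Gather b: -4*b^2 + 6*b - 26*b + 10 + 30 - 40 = -4*b^2 - 20*b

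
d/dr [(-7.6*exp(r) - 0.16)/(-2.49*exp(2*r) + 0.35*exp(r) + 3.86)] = (-(4.98*exp(r) - 0.35)*(7.6*exp(r) + 0.16) + 18.924*exp(2*r) - 2.66*exp(r) - 29.336)*exp(r)/(-2.49*exp(2*r) + 0.35*exp(r) + 3.86)^2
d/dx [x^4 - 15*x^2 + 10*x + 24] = 4*x^3 - 30*x + 10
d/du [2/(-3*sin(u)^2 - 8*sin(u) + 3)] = 4*(3*sin(u) + 4)*cos(u)/(3*sin(u)^2 + 8*sin(u) - 3)^2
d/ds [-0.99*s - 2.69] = -0.990000000000000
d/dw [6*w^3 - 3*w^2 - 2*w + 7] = 18*w^2 - 6*w - 2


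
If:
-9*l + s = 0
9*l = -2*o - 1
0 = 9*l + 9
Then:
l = -1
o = 4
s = -9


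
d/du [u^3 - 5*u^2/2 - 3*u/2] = 3*u^2 - 5*u - 3/2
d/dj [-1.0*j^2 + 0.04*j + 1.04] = 0.04 - 2.0*j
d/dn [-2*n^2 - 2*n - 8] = -4*n - 2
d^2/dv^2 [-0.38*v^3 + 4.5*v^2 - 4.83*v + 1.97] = 9.0 - 2.28*v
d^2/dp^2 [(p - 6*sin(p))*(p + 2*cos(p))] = 6*p*sin(p) - 2*p*cos(p) - 4*sin(p) + 24*sin(2*p) - 12*cos(p) + 2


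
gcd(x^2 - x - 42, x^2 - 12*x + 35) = x - 7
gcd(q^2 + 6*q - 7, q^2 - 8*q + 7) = q - 1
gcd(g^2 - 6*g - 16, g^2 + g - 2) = g + 2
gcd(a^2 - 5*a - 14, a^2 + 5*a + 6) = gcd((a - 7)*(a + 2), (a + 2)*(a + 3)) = a + 2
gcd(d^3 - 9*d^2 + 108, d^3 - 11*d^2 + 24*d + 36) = d^2 - 12*d + 36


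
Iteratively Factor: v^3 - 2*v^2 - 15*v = (v + 3)*(v^2 - 5*v) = v*(v + 3)*(v - 5)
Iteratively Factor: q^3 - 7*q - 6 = (q - 3)*(q^2 + 3*q + 2) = (q - 3)*(q + 2)*(q + 1)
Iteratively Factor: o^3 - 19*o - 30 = (o + 3)*(o^2 - 3*o - 10) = (o + 2)*(o + 3)*(o - 5)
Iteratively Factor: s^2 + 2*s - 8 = (s + 4)*(s - 2)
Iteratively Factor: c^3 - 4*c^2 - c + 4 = (c + 1)*(c^2 - 5*c + 4) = (c - 1)*(c + 1)*(c - 4)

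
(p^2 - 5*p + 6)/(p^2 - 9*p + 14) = (p - 3)/(p - 7)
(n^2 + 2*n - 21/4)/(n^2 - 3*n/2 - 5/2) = (-4*n^2 - 8*n + 21)/(2*(-2*n^2 + 3*n + 5))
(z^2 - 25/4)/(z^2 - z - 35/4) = (2*z - 5)/(2*z - 7)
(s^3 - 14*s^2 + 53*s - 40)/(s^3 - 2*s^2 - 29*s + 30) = (s^2 - 13*s + 40)/(s^2 - s - 30)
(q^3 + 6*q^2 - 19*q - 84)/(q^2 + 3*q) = q + 3 - 28/q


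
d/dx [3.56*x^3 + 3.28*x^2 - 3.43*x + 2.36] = 10.68*x^2 + 6.56*x - 3.43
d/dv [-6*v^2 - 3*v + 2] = -12*v - 3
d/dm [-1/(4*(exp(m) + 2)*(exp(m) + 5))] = (2*exp(m) + 7)*exp(m)/(4*(exp(m) + 2)^2*(exp(m) + 5)^2)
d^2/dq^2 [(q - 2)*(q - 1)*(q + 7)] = 6*q + 8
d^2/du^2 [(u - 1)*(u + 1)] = 2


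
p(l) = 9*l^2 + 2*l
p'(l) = 18*l + 2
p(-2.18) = 38.41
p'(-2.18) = -37.24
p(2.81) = 76.68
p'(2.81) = 52.58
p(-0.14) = -0.10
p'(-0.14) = -0.52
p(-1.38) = 14.38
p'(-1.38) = -22.84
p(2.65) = 68.50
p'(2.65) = 49.70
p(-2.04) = 33.37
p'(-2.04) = -34.72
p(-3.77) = 120.38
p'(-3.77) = -65.86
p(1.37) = 19.63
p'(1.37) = 26.66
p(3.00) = 87.00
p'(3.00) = 56.00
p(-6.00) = 312.00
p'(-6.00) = -106.00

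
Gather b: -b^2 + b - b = -b^2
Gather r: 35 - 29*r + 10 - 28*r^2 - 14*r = -28*r^2 - 43*r + 45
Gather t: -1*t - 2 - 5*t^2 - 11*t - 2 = -5*t^2 - 12*t - 4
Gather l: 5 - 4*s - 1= 4 - 4*s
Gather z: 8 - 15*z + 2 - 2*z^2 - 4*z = -2*z^2 - 19*z + 10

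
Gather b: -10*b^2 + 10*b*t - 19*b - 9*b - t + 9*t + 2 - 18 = -10*b^2 + b*(10*t - 28) + 8*t - 16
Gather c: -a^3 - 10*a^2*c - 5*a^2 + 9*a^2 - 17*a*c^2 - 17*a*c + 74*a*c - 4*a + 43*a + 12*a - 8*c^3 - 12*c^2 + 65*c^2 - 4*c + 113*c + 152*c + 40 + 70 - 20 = -a^3 + 4*a^2 + 51*a - 8*c^3 + c^2*(53 - 17*a) + c*(-10*a^2 + 57*a + 261) + 90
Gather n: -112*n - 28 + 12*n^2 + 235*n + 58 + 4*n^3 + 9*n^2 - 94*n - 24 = 4*n^3 + 21*n^2 + 29*n + 6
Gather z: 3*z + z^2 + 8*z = z^2 + 11*z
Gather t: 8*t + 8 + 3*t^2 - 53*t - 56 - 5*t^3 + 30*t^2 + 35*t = -5*t^3 + 33*t^2 - 10*t - 48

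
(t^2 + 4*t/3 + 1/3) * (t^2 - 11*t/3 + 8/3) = t^4 - 7*t^3/3 - 17*t^2/9 + 7*t/3 + 8/9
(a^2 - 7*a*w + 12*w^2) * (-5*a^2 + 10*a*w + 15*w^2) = -5*a^4 + 45*a^3*w - 115*a^2*w^2 + 15*a*w^3 + 180*w^4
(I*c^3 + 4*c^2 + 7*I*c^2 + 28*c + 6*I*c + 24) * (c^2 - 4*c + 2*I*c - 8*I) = I*c^5 + 2*c^4 + 3*I*c^4 + 6*c^3 - 14*I*c^3 - 44*c^2 - 48*c - 176*I*c - 192*I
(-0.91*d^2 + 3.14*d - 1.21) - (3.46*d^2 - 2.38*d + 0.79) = -4.37*d^2 + 5.52*d - 2.0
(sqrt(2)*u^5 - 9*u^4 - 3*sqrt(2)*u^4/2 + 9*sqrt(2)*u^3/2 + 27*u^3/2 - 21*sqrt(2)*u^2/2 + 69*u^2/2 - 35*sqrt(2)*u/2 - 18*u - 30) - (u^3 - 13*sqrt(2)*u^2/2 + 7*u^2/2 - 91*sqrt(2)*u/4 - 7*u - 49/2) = sqrt(2)*u^5 - 9*u^4 - 3*sqrt(2)*u^4/2 + 9*sqrt(2)*u^3/2 + 25*u^3/2 - 4*sqrt(2)*u^2 + 31*u^2 - 11*u + 21*sqrt(2)*u/4 - 11/2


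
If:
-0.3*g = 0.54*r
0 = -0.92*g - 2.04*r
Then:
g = 0.00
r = 0.00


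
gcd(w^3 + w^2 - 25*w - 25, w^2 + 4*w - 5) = w + 5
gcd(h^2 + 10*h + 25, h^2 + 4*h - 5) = h + 5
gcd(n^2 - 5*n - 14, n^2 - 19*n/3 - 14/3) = n - 7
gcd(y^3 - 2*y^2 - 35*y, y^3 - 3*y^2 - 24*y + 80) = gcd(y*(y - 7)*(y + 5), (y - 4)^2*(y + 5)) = y + 5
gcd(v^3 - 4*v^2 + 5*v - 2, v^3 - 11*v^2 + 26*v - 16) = v^2 - 3*v + 2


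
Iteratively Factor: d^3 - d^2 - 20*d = (d - 5)*(d^2 + 4*d) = (d - 5)*(d + 4)*(d)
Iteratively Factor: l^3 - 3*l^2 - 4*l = (l)*(l^2 - 3*l - 4) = l*(l + 1)*(l - 4)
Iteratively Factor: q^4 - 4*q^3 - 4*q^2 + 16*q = (q)*(q^3 - 4*q^2 - 4*q + 16) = q*(q + 2)*(q^2 - 6*q + 8) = q*(q - 4)*(q + 2)*(q - 2)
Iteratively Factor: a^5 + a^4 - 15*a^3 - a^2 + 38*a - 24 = (a - 1)*(a^4 + 2*a^3 - 13*a^2 - 14*a + 24) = (a - 1)*(a + 4)*(a^3 - 2*a^2 - 5*a + 6) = (a - 3)*(a - 1)*(a + 4)*(a^2 + a - 2) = (a - 3)*(a - 1)^2*(a + 4)*(a + 2)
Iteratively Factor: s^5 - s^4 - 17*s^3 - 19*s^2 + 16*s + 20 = (s + 1)*(s^4 - 2*s^3 - 15*s^2 - 4*s + 20) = (s + 1)*(s + 2)*(s^3 - 4*s^2 - 7*s + 10) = (s - 1)*(s + 1)*(s + 2)*(s^2 - 3*s - 10) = (s - 1)*(s + 1)*(s + 2)^2*(s - 5)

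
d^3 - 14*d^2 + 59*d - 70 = (d - 7)*(d - 5)*(d - 2)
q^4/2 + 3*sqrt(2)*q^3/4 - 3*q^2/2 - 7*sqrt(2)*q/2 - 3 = (q/2 + sqrt(2)/2)*(q - 3*sqrt(2)/2)*(q + sqrt(2))^2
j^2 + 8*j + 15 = (j + 3)*(j + 5)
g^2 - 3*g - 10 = (g - 5)*(g + 2)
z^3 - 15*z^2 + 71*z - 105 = (z - 7)*(z - 5)*(z - 3)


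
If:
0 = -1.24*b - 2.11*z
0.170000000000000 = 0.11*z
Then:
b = -2.63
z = 1.55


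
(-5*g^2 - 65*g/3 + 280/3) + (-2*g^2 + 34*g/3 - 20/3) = -7*g^2 - 31*g/3 + 260/3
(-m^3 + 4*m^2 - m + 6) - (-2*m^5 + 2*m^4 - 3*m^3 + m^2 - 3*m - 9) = 2*m^5 - 2*m^4 + 2*m^3 + 3*m^2 + 2*m + 15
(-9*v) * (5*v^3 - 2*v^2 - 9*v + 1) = -45*v^4 + 18*v^3 + 81*v^2 - 9*v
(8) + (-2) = 6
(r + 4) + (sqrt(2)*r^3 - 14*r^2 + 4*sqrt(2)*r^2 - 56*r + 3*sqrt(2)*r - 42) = sqrt(2)*r^3 - 14*r^2 + 4*sqrt(2)*r^2 - 55*r + 3*sqrt(2)*r - 38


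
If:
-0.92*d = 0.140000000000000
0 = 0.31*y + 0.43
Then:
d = -0.15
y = -1.39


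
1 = 1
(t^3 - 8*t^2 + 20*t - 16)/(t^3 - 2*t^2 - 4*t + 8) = (t - 4)/(t + 2)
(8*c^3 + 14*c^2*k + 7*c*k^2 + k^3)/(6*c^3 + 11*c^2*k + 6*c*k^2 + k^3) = (4*c + k)/(3*c + k)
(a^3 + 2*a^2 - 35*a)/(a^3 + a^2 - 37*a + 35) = a/(a - 1)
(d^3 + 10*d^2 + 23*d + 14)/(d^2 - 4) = (d^2 + 8*d + 7)/(d - 2)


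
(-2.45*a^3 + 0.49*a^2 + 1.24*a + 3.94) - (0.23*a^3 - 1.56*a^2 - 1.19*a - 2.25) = -2.68*a^3 + 2.05*a^2 + 2.43*a + 6.19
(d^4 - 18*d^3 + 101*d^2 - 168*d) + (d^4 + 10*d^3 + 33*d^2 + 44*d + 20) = 2*d^4 - 8*d^3 + 134*d^2 - 124*d + 20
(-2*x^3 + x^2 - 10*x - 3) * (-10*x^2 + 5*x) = 20*x^5 - 20*x^4 + 105*x^3 - 20*x^2 - 15*x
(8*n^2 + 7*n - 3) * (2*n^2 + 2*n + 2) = 16*n^4 + 30*n^3 + 24*n^2 + 8*n - 6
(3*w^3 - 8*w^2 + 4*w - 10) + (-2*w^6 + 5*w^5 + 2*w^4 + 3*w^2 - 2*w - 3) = -2*w^6 + 5*w^5 + 2*w^4 + 3*w^3 - 5*w^2 + 2*w - 13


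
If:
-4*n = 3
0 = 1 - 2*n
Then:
No Solution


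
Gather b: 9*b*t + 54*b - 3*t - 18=b*(9*t + 54) - 3*t - 18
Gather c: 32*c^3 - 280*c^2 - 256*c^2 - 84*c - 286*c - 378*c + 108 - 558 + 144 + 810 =32*c^3 - 536*c^2 - 748*c + 504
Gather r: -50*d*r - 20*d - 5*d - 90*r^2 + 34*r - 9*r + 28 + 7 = -25*d - 90*r^2 + r*(25 - 50*d) + 35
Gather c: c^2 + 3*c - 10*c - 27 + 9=c^2 - 7*c - 18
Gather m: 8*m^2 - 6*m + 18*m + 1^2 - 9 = 8*m^2 + 12*m - 8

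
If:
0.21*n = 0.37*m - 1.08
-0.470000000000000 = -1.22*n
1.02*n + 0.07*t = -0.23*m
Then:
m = 3.14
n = 0.39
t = -15.92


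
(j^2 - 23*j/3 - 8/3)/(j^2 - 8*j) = (j + 1/3)/j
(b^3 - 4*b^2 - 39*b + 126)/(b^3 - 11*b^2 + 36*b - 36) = (b^2 - b - 42)/(b^2 - 8*b + 12)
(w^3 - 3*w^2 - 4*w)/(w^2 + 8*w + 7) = w*(w - 4)/(w + 7)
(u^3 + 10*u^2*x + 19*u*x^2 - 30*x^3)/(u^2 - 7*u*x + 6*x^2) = (-u^2 - 11*u*x - 30*x^2)/(-u + 6*x)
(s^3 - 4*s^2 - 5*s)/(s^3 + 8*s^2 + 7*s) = (s - 5)/(s + 7)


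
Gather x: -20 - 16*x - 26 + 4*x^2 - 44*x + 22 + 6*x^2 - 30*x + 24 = 10*x^2 - 90*x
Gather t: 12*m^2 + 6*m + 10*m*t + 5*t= 12*m^2 + 6*m + t*(10*m + 5)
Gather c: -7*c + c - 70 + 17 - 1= -6*c - 54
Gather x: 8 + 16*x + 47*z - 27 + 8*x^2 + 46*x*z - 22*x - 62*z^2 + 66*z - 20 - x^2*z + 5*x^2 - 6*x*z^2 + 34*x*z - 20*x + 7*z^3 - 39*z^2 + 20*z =x^2*(13 - z) + x*(-6*z^2 + 80*z - 26) + 7*z^3 - 101*z^2 + 133*z - 39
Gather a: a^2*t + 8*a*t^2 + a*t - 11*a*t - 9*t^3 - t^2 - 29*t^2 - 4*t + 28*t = a^2*t + a*(8*t^2 - 10*t) - 9*t^3 - 30*t^2 + 24*t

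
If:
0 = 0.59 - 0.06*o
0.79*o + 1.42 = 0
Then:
No Solution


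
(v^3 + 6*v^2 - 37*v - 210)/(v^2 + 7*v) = v - 1 - 30/v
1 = 1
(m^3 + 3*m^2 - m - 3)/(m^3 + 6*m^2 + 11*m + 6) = (m - 1)/(m + 2)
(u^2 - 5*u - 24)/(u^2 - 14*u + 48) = (u + 3)/(u - 6)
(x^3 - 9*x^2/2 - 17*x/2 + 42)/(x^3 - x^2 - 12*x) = (x - 7/2)/x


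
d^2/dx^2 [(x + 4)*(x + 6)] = 2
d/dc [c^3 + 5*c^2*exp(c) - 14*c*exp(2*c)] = 5*c^2*exp(c) + 3*c^2 - 28*c*exp(2*c) + 10*c*exp(c) - 14*exp(2*c)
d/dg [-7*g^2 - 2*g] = -14*g - 2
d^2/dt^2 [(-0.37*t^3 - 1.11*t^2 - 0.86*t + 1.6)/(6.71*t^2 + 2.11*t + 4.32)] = (-27.854496*t^3 + 605.050368*t^2 + 244.061184*t - 104.264704)/(302.111711*t^6 + 285.002553*t^5 + 673.133109*t^4 + 376.371883*t^3 + 433.373328*t^2 + 118.132992*t + 80.621568)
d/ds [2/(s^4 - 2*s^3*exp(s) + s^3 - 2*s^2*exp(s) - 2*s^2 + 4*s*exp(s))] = 2*(2*s^3*exp(s) - 4*s^3 + 8*s^2*exp(s) - 3*s^2 + 4*s - 4*exp(s))/(s^2*(s^3 - 2*s^2*exp(s) + s^2 - 2*s*exp(s) - 2*s + 4*exp(s))^2)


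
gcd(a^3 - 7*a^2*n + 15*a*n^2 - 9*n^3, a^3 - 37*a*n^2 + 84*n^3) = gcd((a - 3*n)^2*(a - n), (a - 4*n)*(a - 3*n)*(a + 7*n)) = a - 3*n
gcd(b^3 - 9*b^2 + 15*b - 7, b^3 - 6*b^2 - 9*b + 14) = b^2 - 8*b + 7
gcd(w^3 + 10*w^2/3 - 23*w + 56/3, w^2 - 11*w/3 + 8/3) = w^2 - 11*w/3 + 8/3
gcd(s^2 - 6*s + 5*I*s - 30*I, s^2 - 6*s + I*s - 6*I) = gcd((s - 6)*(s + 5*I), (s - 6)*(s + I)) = s - 6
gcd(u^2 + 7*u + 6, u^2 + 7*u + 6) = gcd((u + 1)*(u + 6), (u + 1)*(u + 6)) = u^2 + 7*u + 6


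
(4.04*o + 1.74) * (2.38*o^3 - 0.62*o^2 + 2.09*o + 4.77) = 9.6152*o^4 + 1.6364*o^3 + 7.3648*o^2 + 22.9074*o + 8.2998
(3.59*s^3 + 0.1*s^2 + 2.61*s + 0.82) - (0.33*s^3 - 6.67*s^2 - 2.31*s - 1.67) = 3.26*s^3 + 6.77*s^2 + 4.92*s + 2.49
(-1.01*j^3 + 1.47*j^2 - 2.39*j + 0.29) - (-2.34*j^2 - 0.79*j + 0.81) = -1.01*j^3 + 3.81*j^2 - 1.6*j - 0.52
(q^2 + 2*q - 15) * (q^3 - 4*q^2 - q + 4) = q^5 - 2*q^4 - 24*q^3 + 62*q^2 + 23*q - 60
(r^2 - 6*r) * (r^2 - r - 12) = r^4 - 7*r^3 - 6*r^2 + 72*r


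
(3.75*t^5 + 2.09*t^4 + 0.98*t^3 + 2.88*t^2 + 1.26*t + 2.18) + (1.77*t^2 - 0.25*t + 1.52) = 3.75*t^5 + 2.09*t^4 + 0.98*t^3 + 4.65*t^2 + 1.01*t + 3.7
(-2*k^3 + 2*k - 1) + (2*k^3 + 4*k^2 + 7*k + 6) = 4*k^2 + 9*k + 5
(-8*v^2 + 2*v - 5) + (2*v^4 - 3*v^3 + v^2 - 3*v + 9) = 2*v^4 - 3*v^3 - 7*v^2 - v + 4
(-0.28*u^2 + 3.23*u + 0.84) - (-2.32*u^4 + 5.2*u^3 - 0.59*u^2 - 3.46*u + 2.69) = 2.32*u^4 - 5.2*u^3 + 0.31*u^2 + 6.69*u - 1.85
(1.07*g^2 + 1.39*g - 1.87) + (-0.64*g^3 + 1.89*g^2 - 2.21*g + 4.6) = -0.64*g^3 + 2.96*g^2 - 0.82*g + 2.73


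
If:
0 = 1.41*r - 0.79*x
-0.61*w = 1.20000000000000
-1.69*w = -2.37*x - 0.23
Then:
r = -0.84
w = -1.97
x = -1.50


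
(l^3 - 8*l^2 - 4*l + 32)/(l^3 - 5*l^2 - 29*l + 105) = (l^3 - 8*l^2 - 4*l + 32)/(l^3 - 5*l^2 - 29*l + 105)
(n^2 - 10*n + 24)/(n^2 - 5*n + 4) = (n - 6)/(n - 1)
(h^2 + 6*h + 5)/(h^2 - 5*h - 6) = (h + 5)/(h - 6)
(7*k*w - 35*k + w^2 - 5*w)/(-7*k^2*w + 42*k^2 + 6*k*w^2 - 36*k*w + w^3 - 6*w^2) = (w - 5)/(-k*w + 6*k + w^2 - 6*w)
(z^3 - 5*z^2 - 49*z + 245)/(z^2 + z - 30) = (z^2 - 49)/(z + 6)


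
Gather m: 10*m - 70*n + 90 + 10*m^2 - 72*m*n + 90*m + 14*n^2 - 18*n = 10*m^2 + m*(100 - 72*n) + 14*n^2 - 88*n + 90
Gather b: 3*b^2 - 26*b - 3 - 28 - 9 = 3*b^2 - 26*b - 40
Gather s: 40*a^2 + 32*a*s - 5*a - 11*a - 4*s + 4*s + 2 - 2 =40*a^2 + 32*a*s - 16*a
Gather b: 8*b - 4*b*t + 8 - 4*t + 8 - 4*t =b*(8 - 4*t) - 8*t + 16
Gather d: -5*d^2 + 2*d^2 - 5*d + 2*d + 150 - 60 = -3*d^2 - 3*d + 90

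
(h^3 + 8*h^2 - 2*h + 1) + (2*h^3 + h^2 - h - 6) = 3*h^3 + 9*h^2 - 3*h - 5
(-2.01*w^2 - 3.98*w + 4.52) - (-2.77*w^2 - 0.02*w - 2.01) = 0.76*w^2 - 3.96*w + 6.53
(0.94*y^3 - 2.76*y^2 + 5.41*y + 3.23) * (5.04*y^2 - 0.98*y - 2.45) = 4.7376*y^5 - 14.8316*y^4 + 27.6682*y^3 + 17.7394*y^2 - 16.4199*y - 7.9135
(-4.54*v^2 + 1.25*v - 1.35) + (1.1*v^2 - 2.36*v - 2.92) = -3.44*v^2 - 1.11*v - 4.27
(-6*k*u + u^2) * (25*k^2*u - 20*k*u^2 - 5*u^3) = -150*k^3*u^2 + 145*k^2*u^3 + 10*k*u^4 - 5*u^5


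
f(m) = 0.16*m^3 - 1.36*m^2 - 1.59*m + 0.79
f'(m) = 0.48*m^2 - 2.72*m - 1.59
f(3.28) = -13.41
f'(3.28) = -5.35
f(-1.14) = 0.60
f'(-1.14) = 2.13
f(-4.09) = -26.40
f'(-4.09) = 17.56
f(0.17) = 0.48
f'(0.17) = -2.04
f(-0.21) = 1.06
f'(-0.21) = -1.00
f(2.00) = -6.55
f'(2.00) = -5.11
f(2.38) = -8.54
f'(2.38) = -5.34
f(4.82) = -20.55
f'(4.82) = -3.55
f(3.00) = -11.90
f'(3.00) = -5.43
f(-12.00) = -452.45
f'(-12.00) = 100.17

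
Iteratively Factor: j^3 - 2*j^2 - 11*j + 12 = (j - 4)*(j^2 + 2*j - 3) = (j - 4)*(j + 3)*(j - 1)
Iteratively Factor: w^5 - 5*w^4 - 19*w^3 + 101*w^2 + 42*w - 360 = (w - 3)*(w^4 - 2*w^3 - 25*w^2 + 26*w + 120) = (w - 3)*(w + 2)*(w^3 - 4*w^2 - 17*w + 60) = (w - 3)^2*(w + 2)*(w^2 - w - 20) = (w - 5)*(w - 3)^2*(w + 2)*(w + 4)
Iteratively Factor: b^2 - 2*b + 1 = (b - 1)*(b - 1)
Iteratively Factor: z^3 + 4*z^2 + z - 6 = (z + 2)*(z^2 + 2*z - 3) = (z + 2)*(z + 3)*(z - 1)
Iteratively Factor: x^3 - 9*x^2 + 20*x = (x - 5)*(x^2 - 4*x) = x*(x - 5)*(x - 4)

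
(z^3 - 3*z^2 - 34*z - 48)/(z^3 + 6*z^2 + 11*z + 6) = (z - 8)/(z + 1)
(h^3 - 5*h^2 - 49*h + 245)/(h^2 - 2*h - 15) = (h^2 - 49)/(h + 3)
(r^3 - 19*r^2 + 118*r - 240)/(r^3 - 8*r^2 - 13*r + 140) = (r^2 - 14*r + 48)/(r^2 - 3*r - 28)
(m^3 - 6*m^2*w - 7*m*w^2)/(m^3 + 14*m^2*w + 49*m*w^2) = (m^2 - 6*m*w - 7*w^2)/(m^2 + 14*m*w + 49*w^2)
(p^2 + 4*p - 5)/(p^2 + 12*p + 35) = (p - 1)/(p + 7)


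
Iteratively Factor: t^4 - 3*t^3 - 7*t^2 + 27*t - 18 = (t + 3)*(t^3 - 6*t^2 + 11*t - 6) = (t - 2)*(t + 3)*(t^2 - 4*t + 3) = (t - 3)*(t - 2)*(t + 3)*(t - 1)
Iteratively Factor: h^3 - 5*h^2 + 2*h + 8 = (h + 1)*(h^2 - 6*h + 8) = (h - 2)*(h + 1)*(h - 4)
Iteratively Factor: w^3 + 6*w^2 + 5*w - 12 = (w + 3)*(w^2 + 3*w - 4) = (w - 1)*(w + 3)*(w + 4)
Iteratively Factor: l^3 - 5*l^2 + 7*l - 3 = (l - 3)*(l^2 - 2*l + 1) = (l - 3)*(l - 1)*(l - 1)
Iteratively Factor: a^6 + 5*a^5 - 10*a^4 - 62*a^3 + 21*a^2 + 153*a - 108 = (a - 1)*(a^5 + 6*a^4 - 4*a^3 - 66*a^2 - 45*a + 108) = (a - 3)*(a - 1)*(a^4 + 9*a^3 + 23*a^2 + 3*a - 36) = (a - 3)*(a - 1)*(a + 4)*(a^3 + 5*a^2 + 3*a - 9) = (a - 3)*(a - 1)*(a + 3)*(a + 4)*(a^2 + 2*a - 3) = (a - 3)*(a - 1)^2*(a + 3)*(a + 4)*(a + 3)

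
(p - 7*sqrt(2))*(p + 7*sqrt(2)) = p^2 - 98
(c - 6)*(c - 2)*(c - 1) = c^3 - 9*c^2 + 20*c - 12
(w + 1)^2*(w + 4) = w^3 + 6*w^2 + 9*w + 4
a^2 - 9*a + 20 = (a - 5)*(a - 4)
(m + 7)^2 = m^2 + 14*m + 49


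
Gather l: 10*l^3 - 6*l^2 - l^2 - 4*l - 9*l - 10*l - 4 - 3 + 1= 10*l^3 - 7*l^2 - 23*l - 6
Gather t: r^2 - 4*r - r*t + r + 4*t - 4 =r^2 - 3*r + t*(4 - r) - 4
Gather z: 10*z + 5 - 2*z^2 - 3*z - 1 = -2*z^2 + 7*z + 4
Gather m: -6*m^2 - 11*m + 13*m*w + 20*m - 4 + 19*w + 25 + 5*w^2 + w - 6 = -6*m^2 + m*(13*w + 9) + 5*w^2 + 20*w + 15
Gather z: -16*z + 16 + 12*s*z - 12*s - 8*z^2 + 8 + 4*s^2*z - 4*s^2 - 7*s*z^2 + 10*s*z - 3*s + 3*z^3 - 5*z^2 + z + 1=-4*s^2 - 15*s + 3*z^3 + z^2*(-7*s - 13) + z*(4*s^2 + 22*s - 15) + 25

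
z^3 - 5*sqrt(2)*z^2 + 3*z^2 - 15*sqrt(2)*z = z*(z + 3)*(z - 5*sqrt(2))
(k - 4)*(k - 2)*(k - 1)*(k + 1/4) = k^4 - 27*k^3/4 + 49*k^2/4 - 9*k/2 - 2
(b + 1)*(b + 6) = b^2 + 7*b + 6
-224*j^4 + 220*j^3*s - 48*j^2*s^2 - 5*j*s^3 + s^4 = (-8*j + s)*(-2*j + s)^2*(7*j + s)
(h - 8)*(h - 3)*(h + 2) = h^3 - 9*h^2 + 2*h + 48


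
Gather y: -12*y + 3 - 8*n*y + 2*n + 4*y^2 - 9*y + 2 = 2*n + 4*y^2 + y*(-8*n - 21) + 5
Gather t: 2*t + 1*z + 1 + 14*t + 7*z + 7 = 16*t + 8*z + 8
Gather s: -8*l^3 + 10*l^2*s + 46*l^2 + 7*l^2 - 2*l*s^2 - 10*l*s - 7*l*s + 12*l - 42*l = -8*l^3 + 53*l^2 - 2*l*s^2 - 30*l + s*(10*l^2 - 17*l)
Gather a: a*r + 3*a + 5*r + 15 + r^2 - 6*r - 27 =a*(r + 3) + r^2 - r - 12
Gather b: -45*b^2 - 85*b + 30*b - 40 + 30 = -45*b^2 - 55*b - 10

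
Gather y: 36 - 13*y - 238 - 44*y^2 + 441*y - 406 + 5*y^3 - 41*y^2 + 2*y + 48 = 5*y^3 - 85*y^2 + 430*y - 560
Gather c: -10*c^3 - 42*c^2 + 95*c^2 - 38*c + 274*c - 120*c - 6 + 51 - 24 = -10*c^3 + 53*c^2 + 116*c + 21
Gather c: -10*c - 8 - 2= -10*c - 10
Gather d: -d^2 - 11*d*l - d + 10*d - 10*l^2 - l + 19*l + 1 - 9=-d^2 + d*(9 - 11*l) - 10*l^2 + 18*l - 8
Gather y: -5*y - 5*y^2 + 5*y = -5*y^2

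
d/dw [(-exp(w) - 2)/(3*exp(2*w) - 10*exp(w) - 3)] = (3*exp(2*w) + 12*exp(w) - 17)*exp(w)/(9*exp(4*w) - 60*exp(3*w) + 82*exp(2*w) + 60*exp(w) + 9)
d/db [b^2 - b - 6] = 2*b - 1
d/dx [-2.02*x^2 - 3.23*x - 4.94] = -4.04*x - 3.23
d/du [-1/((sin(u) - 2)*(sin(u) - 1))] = (2*sin(u) - 3)*cos(u)/((sin(u) - 2)^2*(sin(u) - 1)^2)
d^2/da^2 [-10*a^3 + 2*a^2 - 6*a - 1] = 4 - 60*a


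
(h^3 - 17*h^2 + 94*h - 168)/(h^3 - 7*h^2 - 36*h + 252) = (h - 4)/(h + 6)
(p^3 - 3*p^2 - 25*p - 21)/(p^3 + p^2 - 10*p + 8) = (p^3 - 3*p^2 - 25*p - 21)/(p^3 + p^2 - 10*p + 8)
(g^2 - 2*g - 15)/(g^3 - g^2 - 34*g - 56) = (-g^2 + 2*g + 15)/(-g^3 + g^2 + 34*g + 56)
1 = 1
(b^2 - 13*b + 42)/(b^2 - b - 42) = (b - 6)/(b + 6)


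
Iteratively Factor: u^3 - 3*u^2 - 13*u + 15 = (u - 5)*(u^2 + 2*u - 3) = (u - 5)*(u + 3)*(u - 1)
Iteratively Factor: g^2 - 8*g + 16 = (g - 4)*(g - 4)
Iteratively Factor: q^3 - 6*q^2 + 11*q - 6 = (q - 1)*(q^2 - 5*q + 6) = (q - 3)*(q - 1)*(q - 2)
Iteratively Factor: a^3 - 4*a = (a + 2)*(a^2 - 2*a) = a*(a + 2)*(a - 2)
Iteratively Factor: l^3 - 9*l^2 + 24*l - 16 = (l - 4)*(l^2 - 5*l + 4) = (l - 4)*(l - 1)*(l - 4)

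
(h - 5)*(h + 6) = h^2 + h - 30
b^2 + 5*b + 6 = (b + 2)*(b + 3)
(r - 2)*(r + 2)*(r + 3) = r^3 + 3*r^2 - 4*r - 12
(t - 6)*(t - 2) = t^2 - 8*t + 12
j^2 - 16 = (j - 4)*(j + 4)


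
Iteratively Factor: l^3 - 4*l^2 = (l)*(l^2 - 4*l) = l*(l - 4)*(l)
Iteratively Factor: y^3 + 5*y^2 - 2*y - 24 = (y + 3)*(y^2 + 2*y - 8) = (y + 3)*(y + 4)*(y - 2)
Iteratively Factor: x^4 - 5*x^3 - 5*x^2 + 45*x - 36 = (x - 4)*(x^3 - x^2 - 9*x + 9) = (x - 4)*(x - 1)*(x^2 - 9) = (x - 4)*(x - 1)*(x + 3)*(x - 3)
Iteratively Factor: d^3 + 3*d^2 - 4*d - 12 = (d + 2)*(d^2 + d - 6) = (d - 2)*(d + 2)*(d + 3)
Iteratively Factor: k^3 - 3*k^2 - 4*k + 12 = (k + 2)*(k^2 - 5*k + 6) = (k - 3)*(k + 2)*(k - 2)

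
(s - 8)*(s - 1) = s^2 - 9*s + 8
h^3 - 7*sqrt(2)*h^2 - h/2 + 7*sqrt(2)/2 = (h - 7*sqrt(2))*(h - sqrt(2)/2)*(h + sqrt(2)/2)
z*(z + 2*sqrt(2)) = z^2 + 2*sqrt(2)*z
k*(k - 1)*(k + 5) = k^3 + 4*k^2 - 5*k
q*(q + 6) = q^2 + 6*q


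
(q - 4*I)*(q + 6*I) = q^2 + 2*I*q + 24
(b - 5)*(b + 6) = b^2 + b - 30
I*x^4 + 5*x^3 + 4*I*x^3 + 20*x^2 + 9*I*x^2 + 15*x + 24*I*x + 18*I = (x + 3)*(x - 6*I)*(x + I)*(I*x + I)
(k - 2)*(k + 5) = k^2 + 3*k - 10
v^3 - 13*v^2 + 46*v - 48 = (v - 8)*(v - 3)*(v - 2)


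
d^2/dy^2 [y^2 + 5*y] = 2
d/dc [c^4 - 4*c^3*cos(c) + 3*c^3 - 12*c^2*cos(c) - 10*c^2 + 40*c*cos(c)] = 4*c^3*sin(c) + 4*c^3 - 12*sqrt(2)*c^2*cos(c + pi/4) + 9*c^2 - 40*c*sin(c) - 24*c*cos(c) - 20*c + 40*cos(c)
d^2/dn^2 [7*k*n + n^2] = 2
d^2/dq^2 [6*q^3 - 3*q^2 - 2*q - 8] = 36*q - 6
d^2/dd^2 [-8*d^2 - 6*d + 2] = -16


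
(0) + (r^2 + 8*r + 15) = r^2 + 8*r + 15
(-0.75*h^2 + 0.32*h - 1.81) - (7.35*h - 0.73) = -0.75*h^2 - 7.03*h - 1.08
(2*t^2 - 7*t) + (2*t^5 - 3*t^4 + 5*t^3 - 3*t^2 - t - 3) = 2*t^5 - 3*t^4 + 5*t^3 - t^2 - 8*t - 3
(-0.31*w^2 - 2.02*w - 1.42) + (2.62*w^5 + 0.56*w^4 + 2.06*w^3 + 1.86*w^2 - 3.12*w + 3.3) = 2.62*w^5 + 0.56*w^4 + 2.06*w^3 + 1.55*w^2 - 5.14*w + 1.88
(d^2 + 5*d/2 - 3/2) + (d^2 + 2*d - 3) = 2*d^2 + 9*d/2 - 9/2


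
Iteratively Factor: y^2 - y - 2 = (y - 2)*(y + 1)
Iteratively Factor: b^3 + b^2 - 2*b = (b - 1)*(b^2 + 2*b) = (b - 1)*(b + 2)*(b)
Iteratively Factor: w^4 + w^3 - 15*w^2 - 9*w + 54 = (w + 3)*(w^3 - 2*w^2 - 9*w + 18) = (w + 3)^2*(w^2 - 5*w + 6) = (w - 3)*(w + 3)^2*(w - 2)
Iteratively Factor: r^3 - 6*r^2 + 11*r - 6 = (r - 1)*(r^2 - 5*r + 6) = (r - 3)*(r - 1)*(r - 2)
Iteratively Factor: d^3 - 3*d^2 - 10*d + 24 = (d - 2)*(d^2 - d - 12) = (d - 4)*(d - 2)*(d + 3)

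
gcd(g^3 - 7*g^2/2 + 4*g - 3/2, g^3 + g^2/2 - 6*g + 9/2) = g^2 - 5*g/2 + 3/2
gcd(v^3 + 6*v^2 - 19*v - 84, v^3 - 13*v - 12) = v^2 - v - 12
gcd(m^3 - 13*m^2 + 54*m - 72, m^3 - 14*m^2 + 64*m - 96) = m^2 - 10*m + 24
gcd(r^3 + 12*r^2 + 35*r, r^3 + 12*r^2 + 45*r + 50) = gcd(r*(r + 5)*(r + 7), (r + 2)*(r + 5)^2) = r + 5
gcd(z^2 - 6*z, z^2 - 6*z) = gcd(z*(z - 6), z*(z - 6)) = z^2 - 6*z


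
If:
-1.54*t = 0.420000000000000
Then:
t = -0.27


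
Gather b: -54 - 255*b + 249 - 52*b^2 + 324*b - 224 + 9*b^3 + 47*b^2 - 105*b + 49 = 9*b^3 - 5*b^2 - 36*b + 20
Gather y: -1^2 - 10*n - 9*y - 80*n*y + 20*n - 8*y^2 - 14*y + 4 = 10*n - 8*y^2 + y*(-80*n - 23) + 3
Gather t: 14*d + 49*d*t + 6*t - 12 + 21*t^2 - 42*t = 14*d + 21*t^2 + t*(49*d - 36) - 12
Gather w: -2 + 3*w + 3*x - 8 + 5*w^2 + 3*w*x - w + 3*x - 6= 5*w^2 + w*(3*x + 2) + 6*x - 16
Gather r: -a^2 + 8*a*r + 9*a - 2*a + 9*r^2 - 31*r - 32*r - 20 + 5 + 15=-a^2 + 7*a + 9*r^2 + r*(8*a - 63)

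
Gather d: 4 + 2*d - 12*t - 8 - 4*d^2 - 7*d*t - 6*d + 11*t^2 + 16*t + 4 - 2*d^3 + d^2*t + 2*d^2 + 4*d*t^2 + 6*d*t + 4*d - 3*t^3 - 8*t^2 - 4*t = -2*d^3 + d^2*(t - 2) + d*(4*t^2 - t) - 3*t^3 + 3*t^2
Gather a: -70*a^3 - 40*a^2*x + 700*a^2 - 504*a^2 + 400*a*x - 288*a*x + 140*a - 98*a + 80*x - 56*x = -70*a^3 + a^2*(196 - 40*x) + a*(112*x + 42) + 24*x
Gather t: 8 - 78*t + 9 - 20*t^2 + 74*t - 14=-20*t^2 - 4*t + 3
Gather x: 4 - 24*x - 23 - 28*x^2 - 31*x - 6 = -28*x^2 - 55*x - 25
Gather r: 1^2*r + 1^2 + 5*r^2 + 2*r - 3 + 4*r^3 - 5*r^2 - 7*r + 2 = 4*r^3 - 4*r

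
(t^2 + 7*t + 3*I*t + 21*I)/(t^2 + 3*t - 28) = (t + 3*I)/(t - 4)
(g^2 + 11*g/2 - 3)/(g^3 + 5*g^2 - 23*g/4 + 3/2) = 2/(2*g - 1)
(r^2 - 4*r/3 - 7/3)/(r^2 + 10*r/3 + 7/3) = (3*r - 7)/(3*r + 7)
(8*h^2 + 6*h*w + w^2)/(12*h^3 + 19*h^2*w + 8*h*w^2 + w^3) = (2*h + w)/(3*h^2 + 4*h*w + w^2)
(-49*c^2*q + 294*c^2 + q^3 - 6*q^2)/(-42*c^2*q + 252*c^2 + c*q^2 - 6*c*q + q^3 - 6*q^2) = (-7*c + q)/(-6*c + q)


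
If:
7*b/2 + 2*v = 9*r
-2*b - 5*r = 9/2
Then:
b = -20*v/71 - 81/71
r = 8*v/71 - 63/142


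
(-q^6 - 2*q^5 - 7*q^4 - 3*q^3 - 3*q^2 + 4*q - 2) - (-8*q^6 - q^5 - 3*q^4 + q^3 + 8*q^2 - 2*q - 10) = 7*q^6 - q^5 - 4*q^4 - 4*q^3 - 11*q^2 + 6*q + 8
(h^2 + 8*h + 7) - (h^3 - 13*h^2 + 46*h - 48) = -h^3 + 14*h^2 - 38*h + 55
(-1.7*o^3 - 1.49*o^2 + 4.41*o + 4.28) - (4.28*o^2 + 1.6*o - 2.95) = -1.7*o^3 - 5.77*o^2 + 2.81*o + 7.23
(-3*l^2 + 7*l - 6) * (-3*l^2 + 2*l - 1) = 9*l^4 - 27*l^3 + 35*l^2 - 19*l + 6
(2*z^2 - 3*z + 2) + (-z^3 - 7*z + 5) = -z^3 + 2*z^2 - 10*z + 7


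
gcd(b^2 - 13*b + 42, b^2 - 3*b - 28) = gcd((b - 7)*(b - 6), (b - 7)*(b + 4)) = b - 7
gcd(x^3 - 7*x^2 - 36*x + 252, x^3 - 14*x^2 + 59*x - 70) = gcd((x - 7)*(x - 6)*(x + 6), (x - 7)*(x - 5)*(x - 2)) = x - 7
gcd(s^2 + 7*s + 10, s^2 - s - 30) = s + 5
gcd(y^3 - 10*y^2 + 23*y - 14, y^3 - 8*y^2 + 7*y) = y^2 - 8*y + 7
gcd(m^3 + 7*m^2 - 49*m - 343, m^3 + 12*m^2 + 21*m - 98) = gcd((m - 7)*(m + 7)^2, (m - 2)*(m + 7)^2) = m^2 + 14*m + 49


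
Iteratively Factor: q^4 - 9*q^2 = (q - 3)*(q^3 + 3*q^2) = q*(q - 3)*(q^2 + 3*q) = q*(q - 3)*(q + 3)*(q)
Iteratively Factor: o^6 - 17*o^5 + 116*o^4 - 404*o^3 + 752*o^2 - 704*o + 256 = (o - 1)*(o^5 - 16*o^4 + 100*o^3 - 304*o^2 + 448*o - 256) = (o - 2)*(o - 1)*(o^4 - 14*o^3 + 72*o^2 - 160*o + 128) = (o - 4)*(o - 2)*(o - 1)*(o^3 - 10*o^2 + 32*o - 32) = (o - 4)^2*(o - 2)*(o - 1)*(o^2 - 6*o + 8) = (o - 4)^3*(o - 2)*(o - 1)*(o - 2)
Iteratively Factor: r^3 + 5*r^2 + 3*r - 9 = (r + 3)*(r^2 + 2*r - 3) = (r + 3)^2*(r - 1)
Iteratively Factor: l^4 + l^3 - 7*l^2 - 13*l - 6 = (l + 1)*(l^3 - 7*l - 6) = (l + 1)*(l + 2)*(l^2 - 2*l - 3) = (l - 3)*(l + 1)*(l + 2)*(l + 1)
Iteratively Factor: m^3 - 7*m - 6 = (m + 2)*(m^2 - 2*m - 3) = (m - 3)*(m + 2)*(m + 1)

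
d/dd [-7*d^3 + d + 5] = 1 - 21*d^2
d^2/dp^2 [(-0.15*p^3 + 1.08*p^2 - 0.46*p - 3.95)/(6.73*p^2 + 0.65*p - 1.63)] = (-1.4210854715202e-14*p^5 - 54.536108*p^3 - 1001.403228*p^2 - 136.343784*p - 85.235796)/(304.821217*p^6 + 88.321155*p^5 - 212.952006*p^4 - 42.507985*p^3 + 51.576786*p^2 + 5.180955*p - 4.330747)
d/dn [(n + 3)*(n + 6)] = 2*n + 9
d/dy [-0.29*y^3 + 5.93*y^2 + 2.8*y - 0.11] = -0.87*y^2 + 11.86*y + 2.8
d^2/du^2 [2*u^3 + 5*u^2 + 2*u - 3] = 12*u + 10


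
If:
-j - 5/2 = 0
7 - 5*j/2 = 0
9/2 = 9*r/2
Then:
No Solution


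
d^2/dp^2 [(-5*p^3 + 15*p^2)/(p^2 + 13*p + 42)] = 20*(-83*p^3 - 1008*p^2 - 2646*p + 2646)/(p^6 + 39*p^5 + 633*p^4 + 5473*p^3 + 26586*p^2 + 68796*p + 74088)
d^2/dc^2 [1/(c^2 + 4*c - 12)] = 2*(-c^2 - 4*c + 4*(c + 2)^2 + 12)/(c^2 + 4*c - 12)^3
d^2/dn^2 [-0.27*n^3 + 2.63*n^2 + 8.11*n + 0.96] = 5.26 - 1.62*n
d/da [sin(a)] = cos(a)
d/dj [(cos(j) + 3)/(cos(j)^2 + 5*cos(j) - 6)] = (cos(j)^2 + 6*cos(j) + 21)*sin(j)/(cos(j)^2 + 5*cos(j) - 6)^2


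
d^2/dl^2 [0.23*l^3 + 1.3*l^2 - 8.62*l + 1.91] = 1.38*l + 2.6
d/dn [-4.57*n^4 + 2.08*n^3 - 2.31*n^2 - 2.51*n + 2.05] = -18.28*n^3 + 6.24*n^2 - 4.62*n - 2.51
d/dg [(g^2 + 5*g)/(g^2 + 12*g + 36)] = (7*g + 30)/(g^3 + 18*g^2 + 108*g + 216)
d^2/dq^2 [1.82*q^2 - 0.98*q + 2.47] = 3.64000000000000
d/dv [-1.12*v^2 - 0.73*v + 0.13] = -2.24*v - 0.73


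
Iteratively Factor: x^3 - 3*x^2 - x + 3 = (x + 1)*(x^2 - 4*x + 3) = (x - 1)*(x + 1)*(x - 3)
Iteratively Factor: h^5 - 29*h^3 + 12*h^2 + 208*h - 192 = (h + 4)*(h^4 - 4*h^3 - 13*h^2 + 64*h - 48) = (h - 1)*(h + 4)*(h^3 - 3*h^2 - 16*h + 48) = (h - 3)*(h - 1)*(h + 4)*(h^2 - 16) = (h - 4)*(h - 3)*(h - 1)*(h + 4)*(h + 4)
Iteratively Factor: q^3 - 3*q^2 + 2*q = (q)*(q^2 - 3*q + 2) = q*(q - 1)*(q - 2)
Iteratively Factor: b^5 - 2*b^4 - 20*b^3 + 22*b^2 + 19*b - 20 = (b + 4)*(b^4 - 6*b^3 + 4*b^2 + 6*b - 5) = (b - 1)*(b + 4)*(b^3 - 5*b^2 - b + 5) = (b - 5)*(b - 1)*(b + 4)*(b^2 - 1) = (b - 5)*(b - 1)^2*(b + 4)*(b + 1)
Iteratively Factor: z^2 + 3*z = (z + 3)*(z)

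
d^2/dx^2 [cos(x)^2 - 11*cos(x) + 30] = 11*cos(x) - 2*cos(2*x)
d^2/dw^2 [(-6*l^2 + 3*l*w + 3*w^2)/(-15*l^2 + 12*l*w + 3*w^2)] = -6*l/(125*l^3 + 75*l^2*w + 15*l*w^2 + w^3)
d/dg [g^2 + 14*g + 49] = 2*g + 14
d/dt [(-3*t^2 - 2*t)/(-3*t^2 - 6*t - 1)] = 2*(6*t^2 + 3*t + 1)/(9*t^4 + 36*t^3 + 42*t^2 + 12*t + 1)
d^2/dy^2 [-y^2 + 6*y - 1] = -2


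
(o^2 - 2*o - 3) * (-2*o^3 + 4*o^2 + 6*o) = -2*o^5 + 8*o^4 + 4*o^3 - 24*o^2 - 18*o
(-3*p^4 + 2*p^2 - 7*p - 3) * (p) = -3*p^5 + 2*p^3 - 7*p^2 - 3*p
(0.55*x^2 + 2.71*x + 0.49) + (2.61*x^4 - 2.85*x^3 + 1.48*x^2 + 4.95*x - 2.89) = 2.61*x^4 - 2.85*x^3 + 2.03*x^2 + 7.66*x - 2.4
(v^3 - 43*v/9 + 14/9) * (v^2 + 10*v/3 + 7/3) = v^5 + 10*v^4/3 - 22*v^3/9 - 388*v^2/27 - 161*v/27 + 98/27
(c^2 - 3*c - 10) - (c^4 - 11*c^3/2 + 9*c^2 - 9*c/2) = -c^4 + 11*c^3/2 - 8*c^2 + 3*c/2 - 10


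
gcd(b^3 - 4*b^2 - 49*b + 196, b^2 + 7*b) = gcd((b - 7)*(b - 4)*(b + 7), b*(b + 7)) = b + 7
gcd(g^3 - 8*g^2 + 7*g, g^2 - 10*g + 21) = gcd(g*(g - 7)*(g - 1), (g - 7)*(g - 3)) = g - 7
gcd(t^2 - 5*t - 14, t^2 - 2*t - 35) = t - 7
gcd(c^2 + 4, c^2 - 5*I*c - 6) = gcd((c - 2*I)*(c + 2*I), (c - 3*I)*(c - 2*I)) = c - 2*I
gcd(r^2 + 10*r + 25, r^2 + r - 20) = r + 5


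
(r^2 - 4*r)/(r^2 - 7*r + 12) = r/(r - 3)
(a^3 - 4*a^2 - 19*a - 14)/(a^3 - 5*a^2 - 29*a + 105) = (a^2 + 3*a + 2)/(a^2 + 2*a - 15)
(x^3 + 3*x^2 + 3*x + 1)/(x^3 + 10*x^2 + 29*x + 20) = (x^2 + 2*x + 1)/(x^2 + 9*x + 20)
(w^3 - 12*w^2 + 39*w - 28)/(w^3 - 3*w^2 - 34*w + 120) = (w^2 - 8*w + 7)/(w^2 + w - 30)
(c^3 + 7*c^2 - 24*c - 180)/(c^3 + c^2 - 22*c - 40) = (c^2 + 12*c + 36)/(c^2 + 6*c + 8)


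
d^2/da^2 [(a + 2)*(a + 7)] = 2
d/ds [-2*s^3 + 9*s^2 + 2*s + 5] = -6*s^2 + 18*s + 2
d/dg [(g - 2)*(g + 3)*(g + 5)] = 3*g^2 + 12*g - 1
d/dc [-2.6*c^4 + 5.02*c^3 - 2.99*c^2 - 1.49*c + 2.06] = -10.4*c^3 + 15.06*c^2 - 5.98*c - 1.49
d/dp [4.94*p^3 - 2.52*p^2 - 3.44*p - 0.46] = 14.82*p^2 - 5.04*p - 3.44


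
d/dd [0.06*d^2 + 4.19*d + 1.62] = 0.12*d + 4.19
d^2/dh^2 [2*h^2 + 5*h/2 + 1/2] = 4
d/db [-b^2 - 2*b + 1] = -2*b - 2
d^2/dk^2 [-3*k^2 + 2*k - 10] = -6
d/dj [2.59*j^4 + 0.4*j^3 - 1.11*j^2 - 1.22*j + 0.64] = 10.36*j^3 + 1.2*j^2 - 2.22*j - 1.22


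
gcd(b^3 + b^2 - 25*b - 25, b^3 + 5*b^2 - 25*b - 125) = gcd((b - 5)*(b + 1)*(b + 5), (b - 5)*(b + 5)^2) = b^2 - 25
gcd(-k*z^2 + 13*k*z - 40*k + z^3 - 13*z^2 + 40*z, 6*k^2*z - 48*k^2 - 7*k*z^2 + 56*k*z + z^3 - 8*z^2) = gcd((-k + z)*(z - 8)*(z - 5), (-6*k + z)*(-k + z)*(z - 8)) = -k*z + 8*k + z^2 - 8*z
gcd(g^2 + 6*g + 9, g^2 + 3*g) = g + 3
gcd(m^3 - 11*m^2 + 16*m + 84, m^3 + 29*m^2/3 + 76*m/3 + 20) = m + 2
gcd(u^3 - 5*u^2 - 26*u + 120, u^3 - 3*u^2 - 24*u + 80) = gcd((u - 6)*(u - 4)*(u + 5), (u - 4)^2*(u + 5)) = u^2 + u - 20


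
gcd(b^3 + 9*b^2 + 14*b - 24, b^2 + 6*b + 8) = b + 4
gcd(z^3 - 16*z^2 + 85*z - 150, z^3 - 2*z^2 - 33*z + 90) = z - 5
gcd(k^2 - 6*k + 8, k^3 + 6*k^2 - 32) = k - 2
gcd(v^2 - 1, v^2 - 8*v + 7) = v - 1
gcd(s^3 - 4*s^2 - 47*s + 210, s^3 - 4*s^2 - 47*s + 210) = s^3 - 4*s^2 - 47*s + 210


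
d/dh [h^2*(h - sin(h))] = h*(-h*cos(h) + 3*h - 2*sin(h))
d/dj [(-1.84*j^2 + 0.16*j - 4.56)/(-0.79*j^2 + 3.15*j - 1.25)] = (-5.6696*j^2 - 2.6048*j + 14.164)/(0.6241*j^4 - 4.977*j^3 + 11.8975*j^2 - 7.875*j + 1.5625)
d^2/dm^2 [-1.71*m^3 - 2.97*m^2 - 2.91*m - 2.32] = -10.26*m - 5.94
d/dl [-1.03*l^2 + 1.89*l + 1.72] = 1.89 - 2.06*l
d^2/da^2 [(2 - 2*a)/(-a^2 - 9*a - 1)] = 4*((a - 1)*(2*a + 9)^2 - (3*a + 8)*(a^2 + 9*a + 1))/(a^2 + 9*a + 1)^3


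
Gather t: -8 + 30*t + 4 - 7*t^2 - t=-7*t^2 + 29*t - 4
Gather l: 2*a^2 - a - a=2*a^2 - 2*a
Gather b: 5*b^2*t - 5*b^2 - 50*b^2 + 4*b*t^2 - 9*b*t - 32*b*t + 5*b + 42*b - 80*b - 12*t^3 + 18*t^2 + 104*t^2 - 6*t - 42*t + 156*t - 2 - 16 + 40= b^2*(5*t - 55) + b*(4*t^2 - 41*t - 33) - 12*t^3 + 122*t^2 + 108*t + 22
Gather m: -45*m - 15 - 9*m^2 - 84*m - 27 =-9*m^2 - 129*m - 42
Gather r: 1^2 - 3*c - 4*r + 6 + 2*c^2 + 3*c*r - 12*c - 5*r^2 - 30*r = 2*c^2 - 15*c - 5*r^2 + r*(3*c - 34) + 7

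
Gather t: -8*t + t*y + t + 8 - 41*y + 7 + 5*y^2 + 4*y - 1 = t*(y - 7) + 5*y^2 - 37*y + 14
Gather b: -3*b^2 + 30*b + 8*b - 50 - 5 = -3*b^2 + 38*b - 55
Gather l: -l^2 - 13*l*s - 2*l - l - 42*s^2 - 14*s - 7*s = -l^2 + l*(-13*s - 3) - 42*s^2 - 21*s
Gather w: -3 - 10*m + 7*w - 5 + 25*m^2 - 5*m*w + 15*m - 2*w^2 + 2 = 25*m^2 + 5*m - 2*w^2 + w*(7 - 5*m) - 6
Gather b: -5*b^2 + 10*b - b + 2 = -5*b^2 + 9*b + 2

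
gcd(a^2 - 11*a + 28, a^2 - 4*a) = a - 4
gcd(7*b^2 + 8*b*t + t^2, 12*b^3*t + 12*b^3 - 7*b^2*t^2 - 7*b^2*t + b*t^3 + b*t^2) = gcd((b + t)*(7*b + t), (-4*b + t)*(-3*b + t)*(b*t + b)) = 1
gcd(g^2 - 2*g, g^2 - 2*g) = g^2 - 2*g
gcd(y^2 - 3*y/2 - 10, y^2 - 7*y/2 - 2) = y - 4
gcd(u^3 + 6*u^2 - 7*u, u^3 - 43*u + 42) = u^2 + 6*u - 7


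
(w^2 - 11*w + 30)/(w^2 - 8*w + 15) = (w - 6)/(w - 3)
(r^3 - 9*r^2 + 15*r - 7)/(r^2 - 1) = (r^2 - 8*r + 7)/(r + 1)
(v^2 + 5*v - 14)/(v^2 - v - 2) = (v + 7)/(v + 1)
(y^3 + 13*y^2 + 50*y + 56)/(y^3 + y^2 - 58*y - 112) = (y + 4)/(y - 8)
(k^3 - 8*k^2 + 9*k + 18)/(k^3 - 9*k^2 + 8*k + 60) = (k^2 - 2*k - 3)/(k^2 - 3*k - 10)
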